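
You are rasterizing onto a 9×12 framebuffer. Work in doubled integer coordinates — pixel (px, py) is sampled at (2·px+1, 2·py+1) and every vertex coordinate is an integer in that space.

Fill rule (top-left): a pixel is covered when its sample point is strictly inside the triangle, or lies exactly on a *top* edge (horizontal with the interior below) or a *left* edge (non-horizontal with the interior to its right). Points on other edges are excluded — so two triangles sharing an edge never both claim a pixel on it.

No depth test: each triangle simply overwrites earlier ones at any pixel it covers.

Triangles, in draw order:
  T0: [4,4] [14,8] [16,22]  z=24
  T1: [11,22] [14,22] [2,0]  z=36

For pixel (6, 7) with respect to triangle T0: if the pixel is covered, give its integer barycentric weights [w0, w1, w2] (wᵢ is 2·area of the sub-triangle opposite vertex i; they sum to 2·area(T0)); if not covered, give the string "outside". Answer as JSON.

T0:
  2·area = 132
  edge (4, 4)→(14, 8): d=(10,4) right/bottom  bias=-1
  edge (14, 8)→(16, 22): d=(2,14) right/bottom  bias=-1
  edge (16, 22)→(4, 4): d=(-12,-18) top-left  bias=+0
    (6,0)@(13, 1): e=[-66,0,198] → .  [on edge]
    (2,2)@(5, 5): e=[6,120,6] → X
    (3,2)@(7, 5): e=[-2,92,42] → .
    (2,3)@(5, 7): e=[26,124,-18] → .
    (3,3)@(7, 7): e=[18,96,18] → X
    (4,3)@(9, 7): e=[10,68,54] → X
    (5,3)@(11, 7): e=[2,40,90] → X
    (6,3)@(13, 7): e=[-6,12,126] → .
    (3,4)@(7, 9): e=[38,100,-6] → .
    (4,4)@(9, 9): e=[30,72,30] → X
    (6,4)@(13, 9): e=[14,16,102] → X
    (7,4)@(15, 9): e=[6,-12,138] → .
    (7,7)@(15, 15): e=[66,0,66] → .  [on edge]
  covered (16 px):
    . . . . . . . . .
    . . . . . . . . .
    . . X . . . . . .
    . . . X X X . . .
    . . . . X X X . .
    . . . . X X X . .
    . . . . . X X . .
    . . . . . . X . .
    . . . . . . X X .
    . . . . . . . X .
    . . . . . . . . .
    . . . . . . . . .
T1:
  2·area = 66  (B↔C swapped to make it positive)
  edge (11, 22)→(2, 0): d=(-9,-22) top-left  bias=+0
  edge (2, 0)→(14, 22): d=(12,22) right/bottom  bias=-1
  edge (14, 22)→(11, 22): d=(-3,0) right/bottom  bias=-1
    (2,3)@(5, 7): e=[3,18,45] → X
    (3,3)@(7, 7): e=[47,-26,45] → .
    (2,4)@(5, 9): e=[-15,42,39] → .
    (3,5)@(7, 11): e=[11,22,33] → X
    (4,5)@(9, 11): e=[55,-22,33] → .
    (3,6)@(7, 13): e=[-7,46,27] → .
    (4,6)@(9, 13): e=[37,2,27] → X
    (5,6)@(11, 13): e=[81,-42,27] → .
    (4,7)@(9, 15): e=[19,26,21] → X
    (5,7)@(11, 15): e=[63,-18,21] → .
    (4,8)@(9, 17): e=[1,50,15] → X
    (5,8)@(11, 17): e=[45,6,15] → X
  covered (9 px):
    . . . . . . . . .
    . . . . . . . . .
    . . . . . . . . .
    . . X . . . . . .
    . . . . . . . . .
    . . . X . . . . .
    . . . . X . . . .
    . . . . X . . . .
    . . . . X X . . .
    . . . . . X . . .
    . . . . . X X . .
    . . . . . . . . .

Final: [28,30,74]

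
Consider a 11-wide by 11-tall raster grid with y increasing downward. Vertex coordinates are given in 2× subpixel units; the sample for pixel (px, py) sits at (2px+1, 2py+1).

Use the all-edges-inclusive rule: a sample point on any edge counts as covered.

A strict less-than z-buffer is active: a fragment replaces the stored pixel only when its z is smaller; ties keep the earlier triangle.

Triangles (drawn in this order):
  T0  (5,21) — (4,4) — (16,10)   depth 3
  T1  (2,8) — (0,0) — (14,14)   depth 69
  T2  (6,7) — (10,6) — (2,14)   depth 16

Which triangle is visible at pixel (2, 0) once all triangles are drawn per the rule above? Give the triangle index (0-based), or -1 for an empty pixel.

T0:
  2·area = 198
  edge (5, 21)→(4, 4): d=(-1,-17) inclusive
  edge (4, 4)→(16, 10): d=(12,6) inclusive
  edge (16, 10)→(5, 21): d=(-11,11) inclusive
    (2,2)@(5, 5): e=[16,6,176] → #
    (3,2)@(7, 5): e=[50,-6,154] → ·
    (10,2)@(21, 5): e=[288,-90,0] → ·  [on edge]
    (2,3)@(5, 7): e=[14,30,154] → #
    (3,3)@(7, 7): e=[48,18,132] → #
    (4,3)@(9, 7): e=[82,6,110] → #
    (5,3)@(11, 7): e=[116,-6,88] → ·
    (9,3)@(19, 7): e=[252,-54,0] → ·  [on edge]
    (2,4)@(5, 9): e=[12,54,132] → #
    (5,4)@(11, 9): e=[114,18,66] → #
    (6,4)@(13, 9): e=[148,6,44] → #
    (7,4)@(15, 9): e=[182,-6,22] → ·
    (8,4)@(17, 9): e=[216,-18,0] → ·  [on edge]
    (7,5)@(15, 11): e=[180,18,0] → #  [on edge]
    (6,6)@(13, 13): e=[144,54,0] → #  [on edge]
    (5,7)@(11, 15): e=[108,90,0] → #  [on edge]
    (4,8)@(9, 17): e=[72,126,0] → #  [on edge]
    (3,9)@(7, 19): e=[36,162,0] → #  [on edge]
    (2,10)@(5, 21): e=[0,198,0] → #  [on edge]
  covered (30 px):
    · · · · · · · · · · ·
    · · · · · · · · · · ·
    · · # · · · · · · · ·
    · · # # # · · · · · ·
    · · # # # # # · · · ·
    · · # # # # # # · · ·
    · · # # # # # · · · ·
    · · # # # # · · · · ·
    · · # # # · · · · · ·
    · · # # · · · · · · ·
    · · # · · · · · · · ·
T1:
  2·area = 84
  edge (2, 8)→(0, 0): d=(-2,-8) inclusive
  edge (0, 0)→(14, 14): d=(14,14) inclusive
  edge (14, 14)→(2, 8): d=(-12,-6) inclusive
    (0,0)@(1, 1): e=[6,0,78] → #  [on edge]
    (1,0)@(3, 1): e=[22,-28,90] → ·
    (0,1)@(1, 3): e=[2,28,54] → #
    (1,1)@(3, 3): e=[18,0,66] → #  [on edge]
    (2,1)@(5, 3): e=[34,-28,78] → ·
    (0,2)@(1, 5): e=[-2,56,30] → ·
    (1,2)@(3, 5): e=[14,28,42] → #
    (2,2)@(5, 5): e=[30,0,54] → #  [on edge]
    (3,2)@(7, 5): e=[46,-28,66] → ·
    (1,3)@(3, 7): e=[10,56,18] → #
    (3,3)@(7, 7): e=[42,0,42] → #  [on edge]
    (4,3)@(9, 7): e=[58,-28,54] → ·
    (4,4)@(9, 9): e=[54,0,30] → #  [on edge]
    (5,5)@(11, 11): e=[66,0,18] → #  [on edge]
    (6,6)@(13, 13): e=[78,0,6] → #  [on edge]
    (7,7)@(15, 15): e=[90,0,-6] → ·  [on edge]
    (8,8)@(17, 17): e=[102,0,-18] → ·  [on edge]
    (9,9)@(19, 19): e=[114,0,-30] → ·  [on edge]
    (10,10)@(21, 21): e=[126,0,-42] → ·  [on edge]
  covered (14 px):
    # · · · · · · · · · ·
    # # · · · · · · · · ·
    · # # · · · · · · · ·
    · # # # · · · · · · ·
    · · # # # · · · · · ·
    · · · · # # · · · · ·
    · · · · · · # · · · ·
    · · · · · · · · · · ·
    · · · · · · · · · · ·
    · · · · · · · · · · ·
    · · · · · · · · · · ·
T2:
  2·area = 24
  edge (6, 7)→(10, 6): d=(4,-1) inclusive
  edge (10, 6)→(2, 14): d=(-8,8) inclusive
  edge (2, 14)→(6, 7): d=(4,-7) inclusive
    (7,0)@(15, 1): e=[-15,0,39] → ·  [on edge]
    (6,1)@(13, 3): e=[-9,0,33] → ·  [on edge]
    (5,2)@(11, 5): e=[-3,0,27] → ·  [on edge]
    (3,3)@(7, 7): e=[1,16,7] → #
    (4,3)@(9, 7): e=[3,0,21] → #  [on edge]
    (5,3)@(11, 7): e=[5,-16,35] → ·
    (2,4)@(5, 9): e=[7,16,1] → #
    (3,4)@(7, 9): e=[9,0,15] → #  [on edge]
    (4,4)@(9, 9): e=[11,-16,29] → ·
    (2,5)@(5, 11): e=[15,0,9] → #  [on edge]
    (3,5)@(7, 11): e=[17,-16,23] → ·
    (1,6)@(3, 13): e=[21,0,3] → #  [on edge]
    (0,7)@(1, 15): e=[27,0,-3] → ·  [on edge]
  covered (6 px):
    · · · · · · · · · · ·
    · · · · · · · · · · ·
    · · · · · · · · · · ·
    · · · # # · · · · · ·
    · · # # · · · · · · ·
    · · # · · · · · · · ·
    · # · · · · · · · · ·
    · · · · · · · · · · ·
    · · · · · · · · · · ·
    · · · · · · · · · · ·
    · · · · · · · · · · ·

Z-buffer (winner per pixel, '.' = empty):
  1 . . . . . . . . . .
  1 1 . . . . . . . . .
  . 1 0 . . . . . . . .
  . 1 0 0 0 . . . . . .
  . . 0 0 0 0 0 . . . .
  . . 0 0 0 0 0 0 . . .
  . 2 0 0 0 0 0 . . . .
  . . 0 0 0 0 . . . . .
  . . 0 0 0 . . . . . .
  . . 0 0 . . . . . . .
  . . 0 . . . . . . . .

Answer: -1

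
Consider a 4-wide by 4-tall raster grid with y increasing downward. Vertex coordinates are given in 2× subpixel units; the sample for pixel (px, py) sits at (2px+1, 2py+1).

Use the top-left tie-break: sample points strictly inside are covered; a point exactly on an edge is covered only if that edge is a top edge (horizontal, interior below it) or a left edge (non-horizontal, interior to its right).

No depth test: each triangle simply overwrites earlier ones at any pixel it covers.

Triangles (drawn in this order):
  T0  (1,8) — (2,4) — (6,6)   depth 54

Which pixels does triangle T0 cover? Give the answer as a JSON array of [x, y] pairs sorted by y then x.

T0:
  2·area = 18
  edge (1, 8)→(2, 4): d=(1,-4) top-left  bias=+0
  edge (2, 4)→(6, 6): d=(4,2) right/bottom  bias=-1
  edge (6, 6)→(1, 8): d=(-5,2) right/bottom  bias=-1
    (1,2)@(3, 5): e=[5,2,11] → #
    (2,2)@(5, 5): e=[13,-2,7] → ·
    (1,3)@(3, 7): e=[7,10,1] → #
    (2,3)@(5, 7): e=[15,6,-3] → ·
  covered (2 px):
    · · · ·
    · · · ·
    · # · ·
    · # · ·

Result: [[1,2],[1,3]]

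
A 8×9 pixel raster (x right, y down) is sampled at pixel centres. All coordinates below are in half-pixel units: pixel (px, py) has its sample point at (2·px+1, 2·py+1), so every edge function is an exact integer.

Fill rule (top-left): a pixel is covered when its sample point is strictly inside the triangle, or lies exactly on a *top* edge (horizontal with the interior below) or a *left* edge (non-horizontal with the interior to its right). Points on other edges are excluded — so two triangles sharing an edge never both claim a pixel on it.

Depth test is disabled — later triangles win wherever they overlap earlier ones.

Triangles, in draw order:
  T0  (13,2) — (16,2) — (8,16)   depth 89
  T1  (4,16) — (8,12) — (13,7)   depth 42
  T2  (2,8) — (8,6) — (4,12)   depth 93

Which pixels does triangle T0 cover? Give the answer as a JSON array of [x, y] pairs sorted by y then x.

T0:
  2·area = 42
  edge (13, 2)→(16, 2): d=(3,0) top-left  bias=+0
  edge (16, 2)→(8, 16): d=(-8,14) right/bottom  bias=-1
  edge (8, 16)→(13, 2): d=(5,-14) top-left  bias=+0
    (6,1)@(13, 3): e=[3,34,5] → #
    (7,1)@(15, 3): e=[3,6,33] → #
    (6,2)@(13, 5): e=[9,18,15] → #
    (7,2)@(15, 5): e=[9,-10,43] → ·
    (6,3)@(13, 7): e=[15,2,25] → #
    (7,3)@(15, 7): e=[15,-26,53] → ·
    (5,4)@(11, 9): e=[21,14,7] → #
    (6,4)@(13, 9): e=[21,-14,35] → ·
    (5,5)@(11, 11): e=[27,-2,17] → ·
  covered (5 px):
    · · · · · · · ·
    · · · · · · # #
    · · · · · · # ·
    · · · · · · # ·
    · · · · · # · ·
    · · · · · · · ·
    · · · · · · · ·
    · · · · · · · ·
    · · · · · · · ·
T1:
  degenerate (2·area = 0) — covers nothing
T2:
  2·area = 28
  edge (2, 8)→(8, 6): d=(6,-2) top-left  bias=+0
  edge (8, 6)→(4, 12): d=(-4,6) right/bottom  bias=-1
  edge (4, 12)→(2, 8): d=(-2,-4) top-left  bias=+0
    (5,2)@(11, 5): e=[0,-14,42] → ·  [on edge]
    (2,3)@(5, 7): e=[0,14,14] → #  [on edge]
    (3,3)@(7, 7): e=[4,2,22] → #
    (4,3)@(9, 7): e=[8,-10,30] → ·
    (1,4)@(3, 9): e=[8,18,2] → #
    (3,4)@(7, 9): e=[16,-6,18] → ·
    (1,5)@(3, 11): e=[20,10,-2] → ·
    (2,5)@(5, 11): e=[24,-2,6] → ·
  covered (4 px):
    · · · · · · · ·
    · · · · · · · ·
    · · · · · · · ·
    · · # # · · · ·
    · # # · · · · ·
    · · · · · · · ·
    · · · · · · · ·
    · · · · · · · ·
    · · · · · · · ·

Answer: [[6,1],[7,1],[6,2],[6,3],[5,4]]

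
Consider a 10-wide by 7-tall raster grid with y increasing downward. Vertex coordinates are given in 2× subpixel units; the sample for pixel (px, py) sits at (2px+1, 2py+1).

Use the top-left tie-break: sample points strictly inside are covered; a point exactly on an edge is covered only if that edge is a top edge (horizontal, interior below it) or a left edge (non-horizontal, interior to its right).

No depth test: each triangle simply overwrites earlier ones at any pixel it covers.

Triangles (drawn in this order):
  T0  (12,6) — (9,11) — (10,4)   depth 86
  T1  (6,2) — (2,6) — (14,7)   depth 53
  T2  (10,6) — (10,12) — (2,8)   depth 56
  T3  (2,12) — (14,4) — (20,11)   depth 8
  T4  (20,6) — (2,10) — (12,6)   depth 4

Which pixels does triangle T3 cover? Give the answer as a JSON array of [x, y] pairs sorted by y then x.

T0:
  2·area = 16
  edge (12, 6)→(9, 11): d=(-3,5) right/bottom  bias=-1
  edge (9, 11)→(10, 4): d=(1,-7) top-left  bias=+0
  edge (10, 4)→(12, 6): d=(2,2) right/bottom  bias=-1
    (3,0)@(7, 1): e=[40,-24,0] → .  [on edge]
    (7,0)@(15, 1): e=[0,32,-16] → .  [on edge]
    (4,1)@(9, 3): e=[24,-8,0] → .  [on edge]
    (5,2)@(11, 5): e=[8,8,0] → .  [on edge]
    (5,3)@(11, 7): e=[2,10,4] → X
    (6,3)@(13, 7): e=[-8,24,0] → .  [on edge]
    (5,4)@(11, 9): e=[-4,12,8] → .
    (7,4)@(15, 9): e=[-24,40,0] → .  [on edge]
    (4,5)@(9, 11): e=[0,0,16] → .  [on edge]
    (8,5)@(17, 11): e=[-40,56,0] → .  [on edge]
    (9,6)@(19, 13): e=[-56,72,0] → .  [on edge]
  covered (1 px):
    . . . . . . . . . .
    . . . . . . . . . .
    . . . . . . . . . .
    . . . . . X . . . .
    . . . . . . . . . .
    . . . . . . . . . .
    . . . . . . . . . .
T1:
  2·area = 52  (B↔C swapped to make it positive)
  edge (6, 2)→(14, 7): d=(8,5) right/bottom  bias=-1
  edge (14, 7)→(2, 6): d=(-12,-1) top-left  bias=+0
  edge (2, 6)→(6, 2): d=(4,-4) top-left  bias=+0
    (3,0)@(7, 1): e=[-13,65,0] → .  [on edge]
    (2,1)@(5, 3): e=[13,39,0] → X  [on edge]
    (3,1)@(7, 3): e=[3,41,8] → X
    (4,1)@(9, 3): e=[-7,43,16] → .
    (1,2)@(3, 5): e=[39,13,0] → X  [on edge]
    (4,2)@(9, 5): e=[9,19,24] → X
    (5,2)@(11, 5): e=[-1,21,32] → .
    (0,3)@(1, 7): e=[65,-13,0] → .  [on edge]
    (1,3)@(3, 7): e=[55,-11,8] → .
    (2,3)@(5, 7): e=[45,-9,16] → .
    (3,3)@(7, 7): e=[35,-7,24] → .
    (4,3)@(9, 7): e=[25,-5,32] → .
  covered (6 px):
    . . . . . . . . . .
    . . X X . . . . . .
    . X X X X . . . . .
    . . . . . . . . . .
    . . . . . . . . . .
    . . . . . . . . . .
    . . . . . . . . . .
T2:
  2·area = 48
  edge (10, 6)→(10, 12): d=(0,6) right/bottom  bias=-1
  edge (10, 12)→(2, 8): d=(-8,-4) top-left  bias=+0
  edge (2, 8)→(10, 6): d=(8,-2) top-left  bias=+0
    (3,3)@(7, 7): e=[18,28,2] → X
    (4,3)@(9, 7): e=[6,36,6] → X
    (5,3)@(11, 7): e=[-6,44,10] → .
    (2,4)@(5, 9): e=[30,4,14] → X
    (5,4)@(11, 9): e=[-6,28,26] → .
    (2,5)@(5, 11): e=[30,-12,30] → .
    (3,5)@(7, 11): e=[18,-4,34] → .
    (4,5)@(9, 11): e=[6,4,38] → X
    (5,5)@(11, 11): e=[-6,12,42] → .
    (4,6)@(9, 13): e=[6,-12,54] → .
  covered (6 px):
    . . . . . . . . . .
    . . . . . . . . . .
    . . . . . . . . . .
    . . . X X . . . . .
    . . X X X . . . . .
    . . . . X . . . . .
    . . . . . . . . . .
T3:
  2·area = 132
  edge (2, 12)→(14, 4): d=(12,-8) top-left  bias=+0
  edge (14, 4)→(20, 11): d=(6,7) right/bottom  bias=-1
  edge (20, 11)→(2, 12): d=(-18,1) right/bottom  bias=-1
    (6,2)@(13, 5): e=[4,13,115] → X
    (7,2)@(15, 5): e=[20,-1,113] → .
    (5,3)@(11, 7): e=[12,39,81] → X
    (7,3)@(15, 7): e=[44,11,77] → X
    (8,3)@(17, 7): e=[60,-3,75] → .
    (3,4)@(7, 9): e=[4,79,49] → X
    (4,4)@(9, 9): e=[20,65,47] → X
    (8,4)@(17, 9): e=[84,9,39] → X
    (9,4)@(19, 9): e=[100,-5,37] → .
    (2,5)@(5, 11): e=[12,105,15] → X
    (9,5)@(19, 11): e=[124,7,1] → X
    (2,6)@(5, 13): e=[36,117,-21] → .
  covered (18 px):
    . . . . . . . . . .
    . . . . . . . . . .
    . . . . . . X . . .
    . . . . . X X X . .
    . . . X X X X X X .
    . . X X X X X X X X
    . . . . . . . . . .
T4:
  2·area = 32
  edge (20, 6)→(2, 10): d=(-18,4) right/bottom  bias=-1
  edge (2, 10)→(12, 6): d=(10,-4) top-left  bias=+0
  edge (12, 6)→(20, 6): d=(8,0) top-left  bias=+0
    (5,3)@(11, 7): e=[18,6,8] → X
    (6,3)@(13, 7): e=[10,14,8] → X
    (7,3)@(15, 7): e=[2,22,8] → X
    (8,3)@(17, 7): e=[-6,30,8] → .
    (2,4)@(5, 9): e=[6,2,24] → X
    (3,4)@(7, 9): e=[-2,10,24] → .
    (5,4)@(11, 9): e=[-18,26,24] → .
    (6,4)@(13, 9): e=[-26,34,24] → .
    (7,4)@(15, 9): e=[-34,42,24] → .
    (2,5)@(5, 11): e=[-30,22,40] → .
  covered (4 px):
    . . . . . . . . . .
    . . . . . . . . . .
    . . . . . . . . . .
    . . . . . X X X . .
    . . X . . . . . . .
    . . . . . . . . . .
    . . . . . . . . . .

Result: [[6,2],[5,3],[6,3],[7,3],[3,4],[4,4],[5,4],[6,4],[7,4],[8,4],[2,5],[3,5],[4,5],[5,5],[6,5],[7,5],[8,5],[9,5]]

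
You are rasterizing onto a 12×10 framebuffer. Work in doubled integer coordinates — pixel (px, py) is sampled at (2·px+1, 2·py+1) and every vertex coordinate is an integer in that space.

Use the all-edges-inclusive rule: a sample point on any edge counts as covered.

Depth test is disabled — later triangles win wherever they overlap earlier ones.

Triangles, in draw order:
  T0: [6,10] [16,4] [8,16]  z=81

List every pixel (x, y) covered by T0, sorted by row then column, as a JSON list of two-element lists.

T0:
  2·area = 72
  edge (6, 10)→(16, 4): d=(10,-6) inclusive
  edge (16, 4)→(8, 16): d=(-8,12) inclusive
  edge (8, 16)→(6, 10): d=(-2,-6) inclusive
    (1,0)@(3, 1): e=[-108,180,0] → ·  [on edge]
    (10,0)@(21, 1): e=[0,-36,108] → ·  [on edge]
    (7,2)@(15, 5): e=[4,4,64] → #
    (8,2)@(17, 5): e=[16,-20,76] → ·
    (2,3)@(5, 7): e=[-36,108,0] → ·  [on edge]
    (5,3)@(11, 7): e=[0,36,36] → #  [on edge]
    (6,3)@(13, 7): e=[12,12,48] → #
    (7,3)@(15, 7): e=[24,-12,60] → ·
    (4,4)@(9, 9): e=[8,44,20] → #
    (6,4)@(13, 9): e=[32,-4,44] → ·
    (3,5)@(7, 11): e=[16,52,4] → #
    (6,5)@(13, 11): e=[52,-20,40] → ·
    (0,6)@(1, 13): e=[0,108,-36] → ·  [on edge]
    (3,6)@(7, 13): e=[36,36,0] → #  [on edge]
    (4,9)@(9, 19): e=[108,-36,0] → ·  [on edge]
  covered (10 px):
    · · · · · · · · · · · ·
    · · · · · · · · · · · ·
    · · · · · · · # · · · ·
    · · · · · # # · · · · ·
    · · · · # # · · · · · ·
    · · · # # # · · · · · ·
    · · · # # · · · · · · ·
    · · · · · · · · · · · ·
    · · · · · · · · · · · ·
    · · · · · · · · · · · ·

Answer: [[7,2],[5,3],[6,3],[4,4],[5,4],[3,5],[4,5],[5,5],[3,6],[4,6]]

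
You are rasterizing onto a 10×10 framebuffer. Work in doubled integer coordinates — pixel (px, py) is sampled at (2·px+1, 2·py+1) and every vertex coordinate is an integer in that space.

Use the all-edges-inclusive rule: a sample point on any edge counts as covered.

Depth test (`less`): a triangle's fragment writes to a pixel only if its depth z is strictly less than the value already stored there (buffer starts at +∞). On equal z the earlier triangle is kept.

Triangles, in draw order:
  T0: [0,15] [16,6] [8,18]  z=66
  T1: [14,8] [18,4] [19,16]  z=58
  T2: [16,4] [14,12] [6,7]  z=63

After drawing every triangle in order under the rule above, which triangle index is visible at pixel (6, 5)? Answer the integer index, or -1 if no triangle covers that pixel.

T0:
  2·area = 120
  edge (0, 15)→(16, 6): d=(16,-9) inclusive
  edge (16, 6)→(8, 18): d=(-8,12) inclusive
  edge (8, 18)→(0, 15): d=(-8,-3) inclusive
    (7,3)@(15, 7): e=[7,4,109] → █
    (8,3)@(17, 7): e=[25,-20,115] → ·
    (5,4)@(11, 9): e=[3,36,81] → █
    (6,4)@(13, 9): e=[21,12,87] → █
    (7,4)@(15, 9): e=[39,-12,93] → ·
    (4,5)@(9, 11): e=[17,44,59] → █
    (6,5)@(13, 11): e=[53,-4,71] → ·
    (2,6)@(5, 13): e=[13,76,31] → █
    (3,6)@(7, 13): e=[31,52,37] → █
    (6,6)@(13, 13): e=[85,-20,55] → ·
    (0,7)@(1, 15): e=[9,108,3] → █
    (1,7)@(3, 15): e=[27,84,9] → █
  covered (15 px):
    · · · · · · · · · ·
    · · · · · · · · · ·
    · · · · · · · · · ·
    · · · · · · · █ · ·
    · · · · · █ █ · · ·
    · · · · █ █ · · · ·
    · · █ █ █ █ · · · ·
    █ █ █ █ █ · · · · ·
    · · · █ · · · · · ·
    · · · · · · · · · ·
T1:
  2·area = 52
  edge (14, 8)→(18, 4): d=(4,-4) inclusive
  edge (18, 4)→(19, 16): d=(1,12) inclusive
  edge (19, 16)→(14, 8): d=(-5,-8) inclusive
    (9,1)@(19, 3): e=[0,-13,65] → ·  [on edge]
    (8,2)@(17, 5): e=[0,13,39] → █  [on edge]
    (9,2)@(19, 5): e=[8,-11,55] → ·
    (7,3)@(15, 7): e=[0,39,13] → █  [on edge]
    (9,3)@(19, 7): e=[16,-9,45] → ·
    (6,4)@(13, 9): e=[0,65,-13] → ·  [on edge]
    (7,4)@(15, 9): e=[8,41,3] → █
    (9,4)@(19, 9): e=[24,-7,35] → ·
    (5,5)@(11, 11): e=[0,91,-39] → ·  [on edge]
    (7,5)@(15, 11): e=[16,43,-7] → ·
    (8,5)@(17, 11): e=[24,19,9] → █
    (9,5)@(19, 11): e=[32,-5,25] → ·
    (4,6)@(9, 13): e=[0,117,-65] → ·  [on edge]
    (3,7)@(7, 15): e=[0,143,-91] → ·  [on edge]
    (2,8)@(5, 17): e=[0,169,-117] → ·  [on edge]
    (1,9)@(3, 19): e=[0,195,-143] → ·  [on edge]
  covered (6 px):
    · · · · · · · · · ·
    · · · · · · · · · ·
    · · · · · · · · █ ·
    · · · · · · · █ █ ·
    · · · · · · · █ █ ·
    · · · · · · · · █ ·
    · · · · · · · · · ·
    · · · · · · · · · ·
    · · · · · · · · · ·
    · · · · · · · · · ·
T2:
  2·area = 74
  edge (16, 4)→(14, 12): d=(-2,8) inclusive
  edge (14, 12)→(6, 7): d=(-8,-5) inclusive
  edge (6, 7)→(16, 4): d=(10,-3) inclusive
    (6,2)@(13, 5): e=[22,51,1] → █
    (7,2)@(15, 5): e=[6,61,7] → █
    (8,2)@(17, 5): e=[-10,71,13] → ·
    (3,3)@(7, 7): e=[66,5,3] → █
    (4,3)@(9, 7): e=[50,15,9] → █
    (5,3)@(11, 7): e=[34,25,15] → █
    (8,3)@(17, 7): e=[-14,55,33] → ·
    (3,4)@(7, 9): e=[62,-11,23] → ·
    (4,4)@(9, 9): e=[46,-1,29] → ·
    (5,4)@(11, 9): e=[30,9,35] → █
    (7,4)@(15, 9): e=[-2,29,47] → ·
    (5,5)@(11, 11): e=[26,-7,55] → ·
  covered (10 px):
    · · · · · · · · · ·
    · · · · · · · · · ·
    · · · · · · █ █ · ·
    · · · █ █ █ █ █ · ·
    · · · · · █ █ · · ·
    · · · · · · █ · · ·
    · · · · · · · · · ·
    · · · · · · · · · ·
    · · · · · · · · · ·
    · · · · · · · · · ·

Z-buffer (winner per pixel, '.' = empty):
  . . . . . . . . . .
  . . . . . . . . . .
  . . . . . . 2 2 1 .
  . . . 2 2 2 2 1 1 .
  . . . . . 2 2 1 1 .
  . . . . 0 0 2 . 1 .
  . . 0 0 0 0 . . . .
  0 0 0 0 0 . . . . .
  . . . 0 . . . . . .
  . . . . . . . . . .

Final: 2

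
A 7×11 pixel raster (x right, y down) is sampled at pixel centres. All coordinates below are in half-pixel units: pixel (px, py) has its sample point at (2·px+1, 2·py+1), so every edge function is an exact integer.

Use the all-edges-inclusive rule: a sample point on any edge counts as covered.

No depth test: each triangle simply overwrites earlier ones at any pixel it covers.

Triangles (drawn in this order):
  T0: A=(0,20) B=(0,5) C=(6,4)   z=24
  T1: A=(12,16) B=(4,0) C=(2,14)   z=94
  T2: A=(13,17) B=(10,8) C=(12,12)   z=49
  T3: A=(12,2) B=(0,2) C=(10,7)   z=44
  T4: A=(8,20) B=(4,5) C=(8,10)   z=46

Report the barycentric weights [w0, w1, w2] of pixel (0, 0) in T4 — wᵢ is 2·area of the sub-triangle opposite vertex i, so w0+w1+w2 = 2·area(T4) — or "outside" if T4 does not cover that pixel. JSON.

T0:
  2·area = 90
  edge (0, 20)→(0, 5): d=(0,-15) inclusive
  edge (0, 5)→(6, 4): d=(6,-1) inclusive
  edge (6, 4)→(0, 20): d=(-6,16) inclusive
    (0,2)@(1, 5): e=[15,1,74] → X
    (1,2)@(3, 5): e=[45,3,42] → X
    (2,2)@(5, 5): e=[75,5,10] → X
    (3,2)@(7, 5): e=[105,7,-22] → .
    (0,3)@(1, 7): e=[15,13,62] → X
    (2,3)@(5, 7): e=[75,17,-2] → .
    (0,4)@(1, 9): e=[15,25,50] → X
    (2,4)@(5, 9): e=[75,29,-14] → .
    (0,5)@(1, 11): e=[15,37,38] → X
    (2,5)@(5, 11): e=[75,41,-26] → .
    (0,6)@(1, 13): e=[15,49,26] → X
    (1,6)@(3, 13): e=[45,51,-6] → .
  covered (12 px):
    . . . . . . .
    . . . . . . .
    X X X . . . .
    X X . . . . .
    X X . . . . .
    X X . . . . .
    X . . . . . .
    X . . . . . .
    X . . . . . .
    . . . . . . .
    . . . . . . .
T1:
  2·area = 144  (B↔C swapped to make it positive)
  edge (12, 16)→(2, 14): d=(-10,-2) inclusive
  edge (2, 14)→(4, 0): d=(2,-14) inclusive
  edge (4, 0)→(12, 16): d=(8,16) inclusive
    (2,1)@(5, 3): e=[116,20,8] → X
    (3,1)@(7, 3): e=[120,48,-24] → .
    (2,2)@(5, 5): e=[96,24,24] → X
    (3,2)@(7, 5): e=[100,52,-8] → .
    (1,3)@(3, 7): e=[72,0,72] → X  [on edge]
    (3,3)@(7, 7): e=[80,56,8] → X
    (4,3)@(9, 7): e=[84,84,-24] → .
    (1,4)@(3, 9): e=[52,4,88] → X
    (4,4)@(9, 9): e=[64,88,-8] → .
    (1,5)@(3, 11): e=[32,8,104] → X
    (4,5)@(9, 11): e=[44,92,8] → X
    (5,5)@(11, 11): e=[48,120,-24] → .
    (3,7)@(7, 15): e=[0,72,72] → X  [on edge]
    (0,10)@(1, 21): e=[-72,0,216] → .  [on edge]
  covered (19 px):
    . . . . . . .
    . . X . . . .
    . . X . . . .
    . X X X . . .
    . X X X . . .
    . X X X X . .
    . X X X X . .
    . . . X X X .
    . . . . . . .
    . . . . . . .
    . . . . . . .
T2:
  2·area = 6
  edge (13, 17)→(10, 8): d=(-3,-9) inclusive
  edge (10, 8)→(12, 12): d=(2,4) inclusive
  edge (12, 12)→(13, 17): d=(1,5) inclusive
    (4,2)@(9, 5): e=[0,-2,8] → .  [on edge]
    (5,3)@(11, 7): e=[12,-6,0] → .  [on edge]
    (5,5)@(11, 11): e=[0,2,4] → X  [on edge]
    (6,5)@(13, 11): e=[18,-6,-6] → .
    (5,6)@(11, 13): e=[-6,6,6] → .
    (6,8)@(13, 17): e=[0,6,0] → X  [on edge]
    (6,9)@(13, 19): e=[-6,10,2] → .
  covered (2 px):
    . . . . . . .
    . . . . . . .
    . . . . . . .
    . . . . . . .
    . . . . . . .
    . . . . . X .
    . . . . . . .
    . . . . . . .
    . . . . . . X
    . . . . . . .
    . . . . . . .
T3:
  2·area = 60  (B↔C swapped to make it positive)
  edge (12, 2)→(10, 7): d=(-2,5) inclusive
  edge (10, 7)→(0, 2): d=(-10,-5) inclusive
  edge (0, 2)→(12, 2): d=(12,0) inclusive
    (1,1)@(3, 3): e=[43,5,12] → X
    (2,1)@(5, 3): e=[33,15,12] → X
    (3,1)@(7, 3): e=[23,25,12] → X
    (4,1)@(9, 3): e=[13,35,12] → X
    (5,1)@(11, 3): e=[3,45,12] → X
    (6,1)@(13, 3): e=[-7,55,12] → .
    (1,2)@(3, 5): e=[39,-15,36] → .
    (2,2)@(5, 5): e=[29,-5,36] → .
    (3,2)@(7, 5): e=[19,5,36] → X
    (5,2)@(11, 5): e=[-1,25,36] → .
    (3,3)@(7, 7): e=[15,-15,60] → .
    (4,3)@(9, 7): e=[5,-5,60] → .
  covered (7 px):
    . . . . . . .
    . X X X X X .
    . . . X X . .
    . . . . . . .
    . . . . . . .
    . . . . . . .
    . . . . . . .
    . . . . . . .
    . . . . . . .
    . . . . . . .
    . . . . . . .
T4:
  2·area = 40
  edge (8, 20)→(4, 5): d=(-4,-15) inclusive
  edge (4, 5)→(8, 10): d=(4,5) inclusive
  edge (8, 10)→(8, 20): d=(0,10) inclusive
    (2,3)@(5, 7): e=[7,3,30] → X
    (3,3)@(7, 7): e=[37,-7,10] → .
    (2,4)@(5, 9): e=[-1,11,30] → .
    (3,4)@(7, 9): e=[29,1,10] → X
    (4,4)@(9, 9): e=[59,-9,-10] → .
    (3,5)@(7, 11): e=[21,9,10] → X
    (4,5)@(9, 11): e=[51,-1,-10] → .
    (3,6)@(7, 13): e=[13,17,10] → X
    (4,6)@(9, 13): e=[43,7,-10] → .
    (3,7)@(7, 15): e=[5,25,10] → X
    (4,7)@(9, 15): e=[35,15,-10] → .
    (3,8)@(7, 17): e=[-3,33,10] → .
  covered (5 px):
    . . . . . . .
    . . . . . . .
    . . . . . . .
    . . X . . . .
    . . . X . . .
    . . . X . . .
    . . . X . . .
    . . . X . . .
    . . . . . . .
    . . . . . . .
    . . . . . . .

Answer: "outside"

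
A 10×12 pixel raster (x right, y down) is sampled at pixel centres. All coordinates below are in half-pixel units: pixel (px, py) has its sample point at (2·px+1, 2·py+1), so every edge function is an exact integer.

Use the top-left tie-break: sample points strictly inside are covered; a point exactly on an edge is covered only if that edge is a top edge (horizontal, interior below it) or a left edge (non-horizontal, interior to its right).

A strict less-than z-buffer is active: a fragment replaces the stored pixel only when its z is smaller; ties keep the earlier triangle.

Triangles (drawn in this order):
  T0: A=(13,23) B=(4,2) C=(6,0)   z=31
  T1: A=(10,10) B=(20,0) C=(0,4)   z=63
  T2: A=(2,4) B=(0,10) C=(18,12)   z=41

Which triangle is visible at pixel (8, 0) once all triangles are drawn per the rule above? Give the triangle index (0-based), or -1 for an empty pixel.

T0:
  2·area = 60
  edge (13, 23)→(4, 2): d=(-9,-21) top-left  bias=+0
  edge (4, 2)→(6, 0): d=(2,-2) top-left  bias=+0
  edge (6, 0)→(13, 23): d=(7,23) right/bottom  bias=-1
    (2,0)@(5, 1): e=[30,0,30] → #  [on edge]
    (3,0)@(7, 1): e=[72,4,-16] → ·
    (1,1)@(3, 3): e=[-30,0,90] → ·  [on edge]
    (2,1)@(5, 3): e=[12,4,44] → #
    (3,1)@(7, 3): e=[54,8,-2] → ·
    (0,2)@(1, 5): e=[-90,0,150] → ·  [on edge]
    (2,2)@(5, 5): e=[-6,8,58] → ·
    (3,2)@(7, 5): e=[36,12,12] → #
    (4,2)@(9, 5): e=[78,16,-34] → ·
    (3,3)@(7, 7): e=[18,16,26] → #
    (4,3)@(9, 7): e=[60,20,-20] → ·
    (3,4)@(7, 9): e=[0,20,40] → #  [on edge]
    (6,11)@(13, 23): e=[0,60,0] → ·  [on edge]
  covered (8 px):
    · · # · · · · · · ·
    · · # · · · · · · ·
    · · · # · · · · · ·
    · · · # · · · · · ·
    · · · # · · · · · ·
    · · · · # · · · · ·
    · · · · # · · · · ·
    · · · · · · · · · ·
    · · · · · # · · · ·
    · · · · · · · · · ·
    · · · · · · · · · ·
    · · · · · · · · · ·
T1:
  2·area = 160  (B↔C swapped to make it positive)
  edge (10, 10)→(0, 4): d=(-10,-6) top-left  bias=+0
  edge (0, 4)→(20, 0): d=(20,-4) top-left  bias=+0
  edge (20, 0)→(10, 10): d=(-10,10) right/bottom  bias=-1
    (7,0)@(15, 1): e=[120,0,40] → #  [on edge]
    (8,0)@(17, 1): e=[132,8,20] → #
    (9,0)@(19, 1): e=[144,16,0] → ·  [on edge]
    (2,1)@(5, 3): e=[40,0,120] → #  [on edge]
    (3,1)@(7, 3): e=[52,8,100] → #
    (4,1)@(9, 3): e=[64,16,80] → #
    (5,1)@(11, 3): e=[76,24,60] → #
    (6,1)@(13, 3): e=[88,32,40] → #
    (8,1)@(17, 3): e=[112,48,0] → ·  [on edge]
    (1,2)@(3, 5): e=[8,32,120] → #
    (7,2)@(15, 5): e=[80,80,0] → ·  [on edge]
    (1,3)@(3, 7): e=[-12,72,100] → ·
    (2,3)@(5, 7): e=[0,80,80] → #  [on edge]
    (6,3)@(13, 7): e=[48,112,0] → ·  [on edge]
    (5,4)@(11, 9): e=[16,144,0] → ·  [on edge]
    (4,5)@(9, 11): e=[-16,176,0] → ·  [on edge]
    (3,6)@(7, 13): e=[-48,208,0] → ·  [on edge]
    (7,6)@(15, 13): e=[0,240,-80] → ·  [on edge]
    (2,7)@(5, 15): e=[-80,240,0] → ·  [on edge]
    (1,8)@(3, 17): e=[-112,272,0] → ·  [on edge]
    (0,9)@(1, 19): e=[-144,304,0] → ·  [on edge]
  covered (19 px):
    · · · · · · · # # ·
    · · # # # # # # · ·
    · # # # # # # · · ·
    · · # # # # · · · ·
    · · · · # · · · · ·
    · · · · · · · · · ·
    · · · · · · · · · ·
    · · · · · · · · · ·
    · · · · · · · · · ·
    · · · · · · · · · ·
    · · · · · · · · · ·
    · · · · · · · · · ·
T2:
  2·area = 112  (B↔C swapped to make it positive)
  edge (2, 4)→(18, 12): d=(16,8) right/bottom  bias=-1
  edge (18, 12)→(0, 10): d=(-18,-2) top-left  bias=+0
  edge (0, 10)→(2, 4): d=(2,-6) top-left  bias=+0
    (1,0)@(3, 1): e=[-56,168,0] → ·  [on edge]
    (1,2)@(3, 5): e=[8,96,8] → #
    (2,2)@(5, 5): e=[-8,100,20] → ·
    (0,3)@(1, 7): e=[56,56,0] → #  [on edge]
    (2,3)@(5, 7): e=[24,64,24] → #
    (3,3)@(7, 7): e=[8,68,36] → #
    (4,3)@(9, 7): e=[-8,72,48] → ·
    (0,4)@(1, 9): e=[88,20,4] → #
    (4,4)@(9, 9): e=[24,36,52] → #
    (5,4)@(11, 9): e=[8,40,64] → #
    (6,4)@(13, 9): e=[-8,44,76] → ·
    (0,5)@(1, 11): e=[120,-16,8] → ·
    (4,5)@(9, 11): e=[56,0,56] → #  [on edge]
  covered (15 px):
    · · · · · · · · · ·
    · · · · · · · · · ·
    · # · · · · · · · ·
    # # # # · · · · · ·
    # # # # # # · · · ·
    · · · · # # # # · ·
    · · · · · · · · · ·
    · · · · · · · · · ·
    · · · · · · · · · ·
    · · · · · · · · · ·
    · · · · · · · · · ·
    · · · · · · · · · ·

Z-buffer (winner per pixel, '.' = empty):
  . . 0 . . . . 1 1 .
  . . 0 1 1 1 1 1 . .
  . 2 1 0 1 1 1 . . .
  2 2 2 0 1 1 . . . .
  2 2 2 0 2 2 . . . .
  . . . . 0 2 2 2 . .
  . . . . 0 . . . . .
  . . . . . . . . . .
  . . . . . 0 . . . .
  . . . . . . . . . .
  . . . . . . . . . .
  . . . . . . . . . .

Result: 1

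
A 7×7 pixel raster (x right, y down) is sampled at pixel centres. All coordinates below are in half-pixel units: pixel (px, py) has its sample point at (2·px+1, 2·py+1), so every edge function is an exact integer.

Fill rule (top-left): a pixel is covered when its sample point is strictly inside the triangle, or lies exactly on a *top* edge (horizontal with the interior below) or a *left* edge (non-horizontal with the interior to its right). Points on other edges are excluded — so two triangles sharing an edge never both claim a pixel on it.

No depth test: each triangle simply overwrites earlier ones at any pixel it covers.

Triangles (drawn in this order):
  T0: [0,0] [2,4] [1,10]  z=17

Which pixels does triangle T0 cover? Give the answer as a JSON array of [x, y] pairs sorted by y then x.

T0:
  2·area = 16
  edge (0, 0)→(2, 4): d=(2,4) right/bottom  bias=-1
  edge (2, 4)→(1, 10): d=(-1,6) right/bottom  bias=-1
  edge (1, 10)→(0, 0): d=(-1,-10) top-left  bias=+0
    (0,1)@(1, 3): e=[2,7,7] → X
    (1,1)@(3, 3): e=[-6,-5,27] → .
    (0,2)@(1, 5): e=[6,5,5] → X
    (1,2)@(3, 5): e=[-2,-7,25] → .
    (0,3)@(1, 7): e=[10,3,3] → X
    (1,3)@(3, 7): e=[2,-9,23] → .
    (0,4)@(1, 9): e=[14,1,1] → X
    (1,4)@(3, 9): e=[6,-11,21] → .
    (0,5)@(1, 11): e=[18,-1,-1] → .
  covered (4 px):
    . . . . . . .
    X . . . . . .
    X . . . . . .
    X . . . . . .
    X . . . . . .
    . . . . . . .
    . . . . . . .

Answer: [[0,1],[0,2],[0,3],[0,4]]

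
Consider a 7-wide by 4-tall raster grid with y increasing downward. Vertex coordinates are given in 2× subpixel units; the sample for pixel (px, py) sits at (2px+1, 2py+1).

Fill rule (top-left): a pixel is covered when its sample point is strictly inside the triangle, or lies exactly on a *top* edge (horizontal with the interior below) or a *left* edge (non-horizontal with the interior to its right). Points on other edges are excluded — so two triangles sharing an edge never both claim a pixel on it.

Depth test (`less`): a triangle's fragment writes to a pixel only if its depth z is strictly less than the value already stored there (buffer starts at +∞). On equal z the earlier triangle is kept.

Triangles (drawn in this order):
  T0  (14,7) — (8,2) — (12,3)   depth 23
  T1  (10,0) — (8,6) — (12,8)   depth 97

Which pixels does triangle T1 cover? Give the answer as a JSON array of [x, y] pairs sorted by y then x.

T0:
  2·area = 14
  edge (14, 7)→(8, 2): d=(-6,-5) top-left  bias=+0
  edge (8, 2)→(12, 3): d=(4,1) right/bottom  bias=-1
  edge (12, 3)→(14, 7): d=(2,4) right/bottom  bias=-1
    (5,0)@(11, 1): e=[21,-7,0] → ·  [on edge]
    (5,1)@(11, 3): e=[9,1,4] → #
    (6,1)@(13, 3): e=[19,-1,-4] → ·
    (5,2)@(11, 5): e=[-3,9,8] → ·
    (6,2)@(13, 5): e=[7,7,0] → ·  [on edge]
  covered (1 px):
    · · · · · · ·
    · · · · · # ·
    · · · · · · ·
    · · · · · · ·
T1:
  2·area = 28  (B↔C swapped to make it positive)
  edge (10, 0)→(12, 8): d=(2,8) right/bottom  bias=-1
  edge (12, 8)→(8, 6): d=(-4,-2) top-left  bias=+0
  edge (8, 6)→(10, 0): d=(2,-6) top-left  bias=+0
    (4,1)@(9, 3): e=[14,14,0] → #  [on edge]
    (5,1)@(11, 3): e=[-2,18,12] → ·
    (4,2)@(9, 5): e=[18,6,4] → #
    (5,2)@(11, 5): e=[2,10,16] → #
    (6,2)@(13, 5): e=[-14,14,28] → ·
    (4,3)@(9, 7): e=[22,-2,8] → ·
    (5,3)@(11, 7): e=[6,2,20] → #
    (6,3)@(13, 7): e=[-10,6,32] → ·
  covered (4 px):
    · · · · · · ·
    · · · · # · ·
    · · · · # # ·
    · · · · · # ·

Result: [[4,1],[4,2],[5,2],[5,3]]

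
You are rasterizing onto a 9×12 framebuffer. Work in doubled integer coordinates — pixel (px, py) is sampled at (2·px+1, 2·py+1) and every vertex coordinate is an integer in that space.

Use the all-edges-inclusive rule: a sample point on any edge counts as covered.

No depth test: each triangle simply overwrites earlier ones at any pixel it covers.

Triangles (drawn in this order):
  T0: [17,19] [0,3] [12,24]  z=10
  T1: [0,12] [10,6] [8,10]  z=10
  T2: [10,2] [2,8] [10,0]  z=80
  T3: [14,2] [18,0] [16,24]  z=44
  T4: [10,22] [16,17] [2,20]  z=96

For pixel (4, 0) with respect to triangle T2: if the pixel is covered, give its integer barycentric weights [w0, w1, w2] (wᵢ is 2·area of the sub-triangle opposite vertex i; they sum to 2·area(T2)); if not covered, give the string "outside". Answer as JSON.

T0:
  2·area = 165  (B↔C swapped to make it positive)
  edge (17, 19)→(12, 24): d=(-5,5) inclusive
  edge (12, 24)→(0, 3): d=(-12,-21) inclusive
  edge (0, 3)→(17, 19): d=(17,16) inclusive
    (1,3)@(3, 7): e=[130,15,20] → X
    (2,3)@(5, 7): e=[120,57,-12] → .
    (1,4)@(3, 9): e=[120,-9,54] → .
    (2,4)@(5, 9): e=[110,33,22] → X
    (3,4)@(7, 9): e=[100,75,-10] → .
    (2,5)@(5, 11): e=[100,9,56] → X
    (3,5)@(7, 11): e=[90,51,24] → X
    (4,5)@(9, 11): e=[80,93,-8] → .
    (2,6)@(5, 13): e=[90,-15,90] → .
    (3,6)@(7, 13): e=[80,27,58] → X
    (4,6)@(9, 13): e=[70,69,26] → X
    (5,6)@(11, 13): e=[60,111,-6] → .
    (8,9)@(17, 19): e=[0,165,0] → X  [on edge]
    (7,10)@(15, 21): e=[0,99,66] → X  [on edge]
    (6,11)@(13, 23): e=[0,33,132] → X  [on edge]
  covered (20 px):
    . . . . . . . . .
    . . . . . . . . .
    . . . . . . . . .
    . X . . . . . . .
    . . X . . . . . .
    . . X X . . . . .
    . . . X X . . . .
    . . . X X X . . .
    . . . . X X X . .
    . . . . . X X X X
    . . . . . X X X .
    . . . . . . X . .
T1:
  2·area = 28
  edge (0, 12)→(10, 6): d=(10,-6) inclusive
  edge (10, 6)→(8, 10): d=(-2,4) inclusive
  edge (8, 10)→(0, 12): d=(-8,2) inclusive
    (7,1)@(15, 3): e=[0,-14,42] → .  [on edge]
    (4,3)@(9, 7): e=[4,2,22] → X
    (5,3)@(11, 7): e=[16,-6,18] → .
    (2,4)@(5, 9): e=[0,14,14] → X  [on edge]
    (3,4)@(7, 9): e=[12,6,10] → X
    (4,4)@(9, 9): e=[24,-2,6] → .
    (1,5)@(3, 11): e=[8,18,2] → X
    (2,5)@(5, 11): e=[20,10,-2] → .
    (3,5)@(7, 11): e=[32,2,-6] → .
    (1,6)@(3, 13): e=[28,14,-14] → .
  covered (4 px):
    . . . . . . . . .
    . . . . . . . . .
    . . . . . . . . .
    . . . . X . . . .
    . . X X . . . . .
    . X . . . . . . .
    . . . . . . . . .
    . . . . . . . . .
    . . . . . . . . .
    . . . . . . . . .
    . . . . . . . . .
    . . . . . . . . .
T2:
  2·area = 16
  edge (10, 2)→(2, 8): d=(-8,6) inclusive
  edge (2, 8)→(10, 0): d=(8,-8) inclusive
  edge (10, 0)→(10, 2): d=(0,2) inclusive
    (4,0)@(9, 1): e=[14,0,2] → X  [on edge]
    (5,0)@(11, 1): e=[2,16,-2] → .
    (3,1)@(7, 3): e=[10,0,6] → X  [on edge]
    (4,1)@(9, 3): e=[-2,16,2] → .
    (2,2)@(5, 5): e=[6,0,10] → X  [on edge]
    (3,2)@(7, 5): e=[-6,16,6] → .
    (1,3)@(3, 7): e=[2,0,14] → X  [on edge]
    (2,3)@(5, 7): e=[-10,16,10] → .
    (0,4)@(1, 9): e=[-2,0,18] → .  [on edge]
    (1,4)@(3, 9): e=[-14,16,14] → .
  covered (4 px):
    . . . . X . . . .
    . . . X . . . . .
    . . X . . . . . .
    . X . . . . . . .
    . . . . . . . . .
    . . . . . . . . .
    . . . . . . . . .
    . . . . . . . . .
    . . . . . . . . .
    . . . . . . . . .
    . . . . . . . . .
    . . . . . . . . .
T3:
  2·area = 92
  edge (14, 2)→(18, 0): d=(4,-2) inclusive
  edge (18, 0)→(16, 24): d=(-2,24) inclusive
  edge (16, 24)→(14, 2): d=(-2,-22) inclusive
    (8,0)@(17, 1): e=[2,22,68] → X
    (7,1)@(15, 3): e=[6,66,20] → X
    (7,2)@(15, 5): e=[14,62,16] → X
    (7,3)@(15, 7): e=[22,58,12] → X
    (7,4)@(15, 9): e=[30,54,8] → X
    (7,5)@(15, 11): e=[38,50,4] → X
    (7,6)@(15, 13): e=[46,46,0] → X  [on edge]
    (8,6)@(17, 13): e=[50,-2,44] → .
    (7,7)@(15, 15): e=[54,42,-4] → .
  covered (12 px):
    . . . . . . . . X
    . . . . . . . X X
    . . . . . . . X X
    . . . . . . . X X
    . . . . . . . X X
    . . . . . . . X X
    . . . . . . . X .
    . . . . . . . . .
    . . . . . . . . .
    . . . . . . . . .
    . . . . . . . . .
    . . . . . . . . .
T4:
  2·area = 52  (B↔C swapped to make it positive)
  edge (10, 22)→(2, 20): d=(-8,-2) inclusive
  edge (2, 20)→(16, 17): d=(14,-3) inclusive
  edge (16, 17)→(10, 22): d=(-6,5) inclusive
    (3,9)@(7, 19): e=[18,1,33] → X
    (4,9)@(9, 19): e=[22,7,23] → X
    (5,9)@(11, 19): e=[26,13,13] → X
    (6,9)@(13, 19): e=[30,19,3] → X
    (7,9)@(15, 19): e=[34,25,-7] → .
    (3,10)@(7, 21): e=[2,29,21] → X
    (6,10)@(13, 21): e=[14,47,-9] → .
    (3,11)@(7, 23): e=[-14,57,9] → .
    (4,11)@(9, 23): e=[-10,63,-1] → .
    (5,11)@(11, 23): e=[-6,69,-11] → .
  covered (7 px):
    . . . . . . . . .
    . . . . . . . . .
    . . . . . . . . .
    . . . . . . . . .
    . . . . . . . . .
    . . . . . . . . .
    . . . . . . . . .
    . . . . . . . . .
    . . . . . . . . .
    . . . X X X X . .
    . . . X X X . . .
    . . . . . . . . .

Final: [0,2,14]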